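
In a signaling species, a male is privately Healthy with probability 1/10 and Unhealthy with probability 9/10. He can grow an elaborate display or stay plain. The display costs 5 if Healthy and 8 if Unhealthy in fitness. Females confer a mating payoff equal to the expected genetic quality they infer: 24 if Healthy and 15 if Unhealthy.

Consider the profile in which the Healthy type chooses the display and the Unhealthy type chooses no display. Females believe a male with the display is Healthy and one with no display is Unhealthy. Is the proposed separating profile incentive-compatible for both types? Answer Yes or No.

Under these beliefs, the display earns mating payoff 24 and no display earns mating payoff 15.
Healthy: the display nets 24 − 5 = 19; no display nets 15. Healthy prefers the display.
Unhealthy: the display nets 24 − 8 = 16; no display nets 15. Unhealthy would deviate to the display.
Unhealthy has a profitable deviation, so the profile is not an equilibrium.

No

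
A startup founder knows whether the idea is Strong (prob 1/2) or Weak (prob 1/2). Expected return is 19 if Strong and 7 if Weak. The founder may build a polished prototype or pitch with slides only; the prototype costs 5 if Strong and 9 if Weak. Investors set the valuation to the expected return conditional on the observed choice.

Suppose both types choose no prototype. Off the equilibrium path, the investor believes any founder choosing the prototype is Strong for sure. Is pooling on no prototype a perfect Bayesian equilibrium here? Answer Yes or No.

On path, the investor holds the prior and pays 1/2·19 + 1/2·7 = 13. Off path (the prototype), believing Strong, it pays 19.
Strong: no prototype nets 13; the prototype nets 19 − 5 = 14. Strong would deviate.
Weak: no prototype nets 13; the prototype nets 19 − 9 = 10. Weak stays.
A type deviates, so pooling fails.

No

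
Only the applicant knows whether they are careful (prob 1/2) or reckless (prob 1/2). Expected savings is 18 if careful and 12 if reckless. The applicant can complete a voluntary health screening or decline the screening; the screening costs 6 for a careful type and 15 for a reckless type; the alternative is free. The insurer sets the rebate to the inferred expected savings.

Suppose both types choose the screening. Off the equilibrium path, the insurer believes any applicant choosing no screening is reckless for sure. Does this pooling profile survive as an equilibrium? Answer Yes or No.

On path, the insurer holds the prior and pays 1/2·18 + 1/2·12 = 15. Off path (no screening), believing reckless, it pays 12.
careful: the screening nets 15 − 6 = 9; no screening nets 12. careful would deviate.
reckless: the screening nets 15 − 15 = 0; no screening nets 12. reckless would deviate.
A type deviates, so pooling fails.

No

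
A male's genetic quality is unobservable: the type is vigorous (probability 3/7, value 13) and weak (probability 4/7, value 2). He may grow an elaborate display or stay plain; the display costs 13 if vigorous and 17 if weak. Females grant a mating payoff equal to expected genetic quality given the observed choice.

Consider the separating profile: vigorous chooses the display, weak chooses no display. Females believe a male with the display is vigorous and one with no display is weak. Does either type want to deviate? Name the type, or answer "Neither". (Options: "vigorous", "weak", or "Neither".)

vigorous

The display pays 13; no display pays 2.
vigorous: assigned the display, nets 13 − 13 = 0; deviating to no display nets 2.
weak: assigned no display, nets 2; deviating to the display nets 13 − 17 = -4.
The vigorous type gains 2 by deviating.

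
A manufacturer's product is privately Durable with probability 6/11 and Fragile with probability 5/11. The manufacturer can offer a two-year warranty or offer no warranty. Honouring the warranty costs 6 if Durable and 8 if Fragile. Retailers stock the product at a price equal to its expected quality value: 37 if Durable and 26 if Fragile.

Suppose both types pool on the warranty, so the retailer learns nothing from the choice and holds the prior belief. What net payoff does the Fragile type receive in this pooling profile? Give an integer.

Pooled price = 6/11·37 + 5/11·26 = 32.
Fragile pays cost 8 for the warranty, so net payoff = 32 − 8 = 24.

24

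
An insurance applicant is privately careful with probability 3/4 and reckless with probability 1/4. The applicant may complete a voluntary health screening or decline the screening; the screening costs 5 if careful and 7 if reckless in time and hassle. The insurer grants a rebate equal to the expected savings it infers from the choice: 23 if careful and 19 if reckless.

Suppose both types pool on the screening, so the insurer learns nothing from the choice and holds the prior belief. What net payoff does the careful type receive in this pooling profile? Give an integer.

17

Pooled rebate = 3/4·23 + 1/4·19 = 22.
careful pays cost 5 for the screening, so net payoff = 22 − 5 = 17.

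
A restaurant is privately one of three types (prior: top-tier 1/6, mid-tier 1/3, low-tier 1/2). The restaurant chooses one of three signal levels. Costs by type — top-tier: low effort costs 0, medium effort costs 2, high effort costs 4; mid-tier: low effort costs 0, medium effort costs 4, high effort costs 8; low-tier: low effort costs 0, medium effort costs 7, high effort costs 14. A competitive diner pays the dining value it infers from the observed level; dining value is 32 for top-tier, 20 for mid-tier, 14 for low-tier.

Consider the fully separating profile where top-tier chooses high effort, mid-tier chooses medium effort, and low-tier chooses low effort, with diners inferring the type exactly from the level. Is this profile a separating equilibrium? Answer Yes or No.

Separating price premiums: high effort → 32, medium effort → 20, low effort → 14.
top-tier (assigned high effort): low effort: 14 − 0 = 14; medium effort: 20 − 2 = 18; high effort: 32 − 4 = 28. top-tier stays.
mid-tier (assigned medium effort): low effort: 14 − 0 = 14; medium effort: 20 − 4 = 16; high effort: 32 − 8 = 24. mid-tier prefers high effort.
low-tier (assigned low effort): low effort: 14 − 0 = 14; medium effort: 20 − 7 = 13; high effort: 32 − 14 = 18. low-tier prefers high effort.
At least one type deviates; the separating profile fails.

No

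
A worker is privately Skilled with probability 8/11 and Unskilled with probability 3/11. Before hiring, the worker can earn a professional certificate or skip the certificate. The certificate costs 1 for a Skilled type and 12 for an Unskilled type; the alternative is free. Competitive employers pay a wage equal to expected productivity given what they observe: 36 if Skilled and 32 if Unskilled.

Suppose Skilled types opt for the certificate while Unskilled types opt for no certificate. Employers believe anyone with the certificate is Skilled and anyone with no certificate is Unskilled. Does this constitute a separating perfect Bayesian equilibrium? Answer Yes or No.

Yes

Under these beliefs, the certificate earns wage 36 and no certificate earns wage 32.
Skilled: the certificate nets 36 − 1 = 35; no certificate nets 32. Skilled prefers the certificate.
Unskilled: the certificate nets 36 − 12 = 24; no certificate nets 32. Unskilled prefers no certificate.
Neither type deviates, so the separating profile is an equilibrium.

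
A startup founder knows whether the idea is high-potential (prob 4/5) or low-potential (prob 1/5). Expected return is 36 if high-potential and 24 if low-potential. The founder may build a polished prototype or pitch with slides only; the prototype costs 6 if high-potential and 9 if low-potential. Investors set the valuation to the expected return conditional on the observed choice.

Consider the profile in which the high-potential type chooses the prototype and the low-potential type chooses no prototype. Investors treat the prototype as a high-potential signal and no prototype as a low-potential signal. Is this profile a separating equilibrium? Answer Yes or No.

No

Under these beliefs, the prototype earns valuation 36 and no prototype earns valuation 24.
high-potential: the prototype nets 36 − 6 = 30; no prototype nets 24. high-potential prefers the prototype.
low-potential: the prototype nets 36 − 9 = 27; no prototype nets 24. low-potential would deviate to the prototype.
low-potential has a profitable deviation, so the profile is not an equilibrium.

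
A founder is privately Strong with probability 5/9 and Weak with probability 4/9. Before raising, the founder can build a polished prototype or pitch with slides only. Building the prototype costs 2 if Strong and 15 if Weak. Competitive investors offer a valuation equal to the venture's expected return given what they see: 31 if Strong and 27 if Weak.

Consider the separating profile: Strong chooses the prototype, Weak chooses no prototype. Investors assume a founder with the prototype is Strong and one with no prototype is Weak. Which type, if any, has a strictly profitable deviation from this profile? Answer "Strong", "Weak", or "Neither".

The prototype pays 31; no prototype pays 27.
Strong: assigned the prototype, nets 31 − 2 = 29; deviating to no prototype nets 27.
Weak: assigned no prototype, nets 27; deviating to the prototype nets 31 − 15 = 16.
Both types strictly prefer their assigned action; no profitable deviation.

Neither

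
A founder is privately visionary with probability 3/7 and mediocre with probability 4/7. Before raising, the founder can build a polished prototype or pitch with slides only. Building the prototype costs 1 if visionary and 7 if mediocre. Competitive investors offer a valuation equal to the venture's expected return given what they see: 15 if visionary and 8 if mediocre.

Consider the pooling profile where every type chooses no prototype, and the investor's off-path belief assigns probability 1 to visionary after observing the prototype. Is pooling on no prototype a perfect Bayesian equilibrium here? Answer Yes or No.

No

On path, the investor holds the prior and pays 3/7·15 + 4/7·8 = 11. Off path (the prototype), believing visionary, it pays 15.
visionary: no prototype nets 11; the prototype nets 15 − 1 = 14. visionary would deviate.
mediocre: no prototype nets 11; the prototype nets 15 − 7 = 8. mediocre stays.
A type deviates, so pooling fails.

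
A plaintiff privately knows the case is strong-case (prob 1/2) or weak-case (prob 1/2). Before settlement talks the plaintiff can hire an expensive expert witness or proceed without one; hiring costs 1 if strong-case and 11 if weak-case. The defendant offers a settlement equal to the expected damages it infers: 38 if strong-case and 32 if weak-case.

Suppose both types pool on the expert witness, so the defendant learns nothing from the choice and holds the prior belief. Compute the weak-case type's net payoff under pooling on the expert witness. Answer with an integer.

24

Pooled settlement = 1/2·38 + 1/2·32 = 35.
weak-case pays cost 11 for the expert witness, so net payoff = 35 − 11 = 24.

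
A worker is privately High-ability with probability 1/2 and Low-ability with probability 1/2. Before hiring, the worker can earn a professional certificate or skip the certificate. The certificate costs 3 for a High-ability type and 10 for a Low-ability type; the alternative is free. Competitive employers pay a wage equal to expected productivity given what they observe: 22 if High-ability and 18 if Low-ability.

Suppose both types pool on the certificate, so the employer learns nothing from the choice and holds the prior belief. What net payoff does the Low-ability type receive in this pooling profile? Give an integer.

10

Pooled wage = 1/2·22 + 1/2·18 = 20.
Low-ability pays cost 10 for the certificate, so net payoff = 20 − 10 = 10.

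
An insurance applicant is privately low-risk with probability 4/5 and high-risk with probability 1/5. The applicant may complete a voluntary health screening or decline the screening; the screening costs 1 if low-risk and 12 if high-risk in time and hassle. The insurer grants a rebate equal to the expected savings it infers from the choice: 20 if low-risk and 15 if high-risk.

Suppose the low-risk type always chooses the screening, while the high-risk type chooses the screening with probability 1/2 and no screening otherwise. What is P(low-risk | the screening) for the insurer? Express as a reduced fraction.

8/9

P(the screening) = (4/5)·1 + (1/5)·(1/2) = 9/10.
By Bayes' rule, P(low-risk | the screening) = (4/5) / (9/10) = 8/9.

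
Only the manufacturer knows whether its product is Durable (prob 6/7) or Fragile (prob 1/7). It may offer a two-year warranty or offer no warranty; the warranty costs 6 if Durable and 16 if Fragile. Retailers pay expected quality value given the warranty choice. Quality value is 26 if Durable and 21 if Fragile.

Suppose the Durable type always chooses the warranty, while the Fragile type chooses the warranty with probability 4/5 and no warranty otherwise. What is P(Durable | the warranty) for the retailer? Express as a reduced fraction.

15/17

P(the warranty) = (6/7)·1 + (1/7)·(4/5) = 34/35.
By Bayes' rule, P(Durable | the warranty) = (6/7) / (34/35) = 15/17.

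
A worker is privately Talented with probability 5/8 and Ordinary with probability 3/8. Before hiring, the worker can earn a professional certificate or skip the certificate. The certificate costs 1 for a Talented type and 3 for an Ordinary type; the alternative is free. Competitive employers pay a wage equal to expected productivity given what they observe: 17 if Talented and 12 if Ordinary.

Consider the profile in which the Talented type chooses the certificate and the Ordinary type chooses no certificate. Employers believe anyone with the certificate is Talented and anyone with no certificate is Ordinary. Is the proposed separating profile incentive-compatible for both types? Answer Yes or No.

No

Under these beliefs, the certificate earns wage 17 and no certificate earns wage 12.
Talented: the certificate nets 17 − 1 = 16; no certificate nets 12. Talented prefers the certificate.
Ordinary: the certificate nets 17 − 3 = 14; no certificate nets 12. Ordinary would deviate to the certificate.
Ordinary has a profitable deviation, so the profile is not an equilibrium.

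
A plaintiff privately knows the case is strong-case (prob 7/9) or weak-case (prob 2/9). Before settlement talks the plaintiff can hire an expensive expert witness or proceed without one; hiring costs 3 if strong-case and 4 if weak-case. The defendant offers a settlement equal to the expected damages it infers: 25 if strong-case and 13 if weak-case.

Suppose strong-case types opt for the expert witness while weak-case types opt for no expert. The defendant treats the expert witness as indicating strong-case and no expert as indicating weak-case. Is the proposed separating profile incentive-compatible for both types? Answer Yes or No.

Under these beliefs, the expert witness earns settlement 25 and no expert earns settlement 13.
strong-case: the expert witness nets 25 − 3 = 22; no expert nets 13. strong-case prefers the expert witness.
weak-case: the expert witness nets 25 − 4 = 21; no expert nets 13. weak-case would deviate to the expert witness.
weak-case has a profitable deviation, so the profile is not an equilibrium.

No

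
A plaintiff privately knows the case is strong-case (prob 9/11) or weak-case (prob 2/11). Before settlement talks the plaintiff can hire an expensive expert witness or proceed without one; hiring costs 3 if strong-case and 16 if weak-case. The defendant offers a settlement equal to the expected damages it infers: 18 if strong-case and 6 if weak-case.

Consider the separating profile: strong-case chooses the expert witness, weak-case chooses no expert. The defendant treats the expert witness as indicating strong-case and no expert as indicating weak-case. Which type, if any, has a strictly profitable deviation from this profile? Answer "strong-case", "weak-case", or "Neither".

The expert witness pays 18; no expert pays 6.
strong-case: assigned the expert witness, nets 18 − 3 = 15; deviating to no expert nets 6.
weak-case: assigned no expert, nets 6; deviating to the expert witness nets 18 − 16 = 2.
Both types strictly prefer their assigned action; no profitable deviation.

Neither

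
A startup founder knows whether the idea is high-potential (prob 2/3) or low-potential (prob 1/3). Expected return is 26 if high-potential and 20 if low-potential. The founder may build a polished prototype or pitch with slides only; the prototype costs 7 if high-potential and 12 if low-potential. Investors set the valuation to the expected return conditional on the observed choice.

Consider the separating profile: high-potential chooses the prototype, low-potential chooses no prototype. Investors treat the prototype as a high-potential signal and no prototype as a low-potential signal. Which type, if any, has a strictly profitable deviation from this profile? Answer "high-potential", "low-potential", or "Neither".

The prototype pays 26; no prototype pays 20.
high-potential: assigned the prototype, nets 26 − 7 = 19; deviating to no prototype nets 20.
low-potential: assigned no prototype, nets 20; deviating to the prototype nets 26 − 12 = 14.
The high-potential type gains 1 by deviating.

high-potential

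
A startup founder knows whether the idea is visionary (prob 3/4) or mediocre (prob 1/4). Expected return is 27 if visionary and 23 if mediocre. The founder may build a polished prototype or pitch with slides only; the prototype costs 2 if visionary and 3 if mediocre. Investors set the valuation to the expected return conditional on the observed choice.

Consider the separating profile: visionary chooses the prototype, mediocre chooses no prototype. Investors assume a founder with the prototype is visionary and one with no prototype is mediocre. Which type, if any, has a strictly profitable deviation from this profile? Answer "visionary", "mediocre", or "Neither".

The prototype pays 27; no prototype pays 23.
visionary: assigned the prototype, nets 27 − 2 = 25; deviating to no prototype nets 23.
mediocre: assigned no prototype, nets 23; deviating to the prototype nets 27 − 3 = 24.
The mediocre type gains 1 by deviating.

mediocre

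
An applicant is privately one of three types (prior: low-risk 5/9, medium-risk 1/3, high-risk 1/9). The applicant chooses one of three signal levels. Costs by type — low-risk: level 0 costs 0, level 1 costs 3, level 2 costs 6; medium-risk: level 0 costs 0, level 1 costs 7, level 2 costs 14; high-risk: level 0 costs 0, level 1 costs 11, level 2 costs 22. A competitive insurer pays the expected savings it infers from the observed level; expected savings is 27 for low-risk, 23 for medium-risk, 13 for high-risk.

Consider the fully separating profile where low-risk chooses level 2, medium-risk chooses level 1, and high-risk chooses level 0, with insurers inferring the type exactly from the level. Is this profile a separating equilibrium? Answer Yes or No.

Yes

Separating rebates: level 2 → 27, level 1 → 23, level 0 → 13.
low-risk (assigned level 2): level 0: 13 − 0 = 13; level 1: 23 − 3 = 20; level 2: 27 − 6 = 21. low-risk stays.
medium-risk (assigned level 1): level 0: 13 − 0 = 13; level 1: 23 − 7 = 16; level 2: 27 − 14 = 13. medium-risk stays.
high-risk (assigned level 0): level 0: 13 − 0 = 13; level 1: 23 − 11 = 12; level 2: 27 − 22 = 5. high-risk stays.
Every type prefers its assigned level; separation holds.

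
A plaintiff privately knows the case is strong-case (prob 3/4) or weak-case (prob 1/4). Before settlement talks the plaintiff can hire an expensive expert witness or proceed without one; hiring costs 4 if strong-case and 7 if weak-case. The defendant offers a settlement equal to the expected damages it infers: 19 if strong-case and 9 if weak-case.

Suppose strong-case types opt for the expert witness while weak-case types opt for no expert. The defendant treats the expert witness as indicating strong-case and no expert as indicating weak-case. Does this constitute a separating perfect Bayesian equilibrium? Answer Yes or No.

No

Under these beliefs, the expert witness earns settlement 19 and no expert earns settlement 9.
strong-case: the expert witness nets 19 − 4 = 15; no expert nets 9. strong-case prefers the expert witness.
weak-case: the expert witness nets 19 − 7 = 12; no expert nets 9. weak-case would deviate to the expert witness.
weak-case has a profitable deviation, so the profile is not an equilibrium.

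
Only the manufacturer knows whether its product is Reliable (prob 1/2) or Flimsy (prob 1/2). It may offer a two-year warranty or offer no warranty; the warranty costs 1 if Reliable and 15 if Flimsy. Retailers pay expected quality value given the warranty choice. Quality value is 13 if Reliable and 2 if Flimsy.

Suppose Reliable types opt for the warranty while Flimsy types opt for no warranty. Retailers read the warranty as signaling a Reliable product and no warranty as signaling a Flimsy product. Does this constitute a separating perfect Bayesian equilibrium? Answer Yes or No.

Under these beliefs, the warranty earns price 13 and no warranty earns price 2.
Reliable: the warranty nets 13 − 1 = 12; no warranty nets 2. Reliable prefers the warranty.
Flimsy: the warranty nets 13 − 15 = -2; no warranty nets 2. Flimsy prefers no warranty.
Neither type deviates, so the separating profile is an equilibrium.

Yes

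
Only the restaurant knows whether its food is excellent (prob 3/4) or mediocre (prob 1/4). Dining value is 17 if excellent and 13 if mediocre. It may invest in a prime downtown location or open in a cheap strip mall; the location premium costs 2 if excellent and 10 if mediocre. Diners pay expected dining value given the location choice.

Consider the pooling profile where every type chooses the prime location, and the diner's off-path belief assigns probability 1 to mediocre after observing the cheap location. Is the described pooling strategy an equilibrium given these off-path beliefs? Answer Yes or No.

On path, the diner holds the prior and pays 3/4·17 + 1/4·13 = 16. Off path (the cheap location), believing mediocre, it pays 13.
excellent: the prime location nets 16 − 2 = 14; the cheap location nets 13. excellent stays.
mediocre: the prime location nets 16 − 10 = 6; the cheap location nets 13. mediocre would deviate.
A type deviates, so pooling fails.

No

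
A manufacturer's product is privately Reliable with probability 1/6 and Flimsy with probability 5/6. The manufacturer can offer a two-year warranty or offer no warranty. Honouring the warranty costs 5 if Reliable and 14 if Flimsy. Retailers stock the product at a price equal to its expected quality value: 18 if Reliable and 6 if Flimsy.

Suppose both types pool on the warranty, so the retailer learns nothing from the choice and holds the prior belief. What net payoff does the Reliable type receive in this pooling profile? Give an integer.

3

Pooled price = 1/6·18 + 5/6·6 = 8.
Reliable pays cost 5 for the warranty, so net payoff = 8 − 5 = 3.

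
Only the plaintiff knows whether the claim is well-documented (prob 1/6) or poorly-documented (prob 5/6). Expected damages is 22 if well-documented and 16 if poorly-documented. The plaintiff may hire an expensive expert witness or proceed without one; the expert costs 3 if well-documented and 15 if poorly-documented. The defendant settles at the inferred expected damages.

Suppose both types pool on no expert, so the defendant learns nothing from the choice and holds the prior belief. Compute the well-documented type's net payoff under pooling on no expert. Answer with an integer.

Pooled settlement = 1/6·22 + 5/6·16 = 17.
well-documented pays no cost for no expert, so net payoff = 17.

17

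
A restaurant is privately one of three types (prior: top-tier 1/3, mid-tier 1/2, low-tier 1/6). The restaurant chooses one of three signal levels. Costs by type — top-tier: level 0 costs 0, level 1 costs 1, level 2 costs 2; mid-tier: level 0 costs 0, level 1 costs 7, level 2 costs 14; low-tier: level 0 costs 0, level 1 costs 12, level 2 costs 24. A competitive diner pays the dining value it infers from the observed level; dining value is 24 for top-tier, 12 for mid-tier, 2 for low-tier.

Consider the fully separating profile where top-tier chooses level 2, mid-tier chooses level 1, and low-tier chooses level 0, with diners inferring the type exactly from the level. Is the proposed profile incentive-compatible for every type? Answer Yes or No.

Separating price premiums: level 2 → 24, level 1 → 12, level 0 → 2.
top-tier (assigned level 2): level 0: 2 − 0 = 2; level 1: 12 − 1 = 11; level 2: 24 − 2 = 22. top-tier stays.
mid-tier (assigned level 1): level 0: 2 − 0 = 2; level 1: 12 − 7 = 5; level 2: 24 − 14 = 10. mid-tier prefers level 2.
low-tier (assigned level 0): level 0: 2 − 0 = 2; level 1: 12 − 12 = 0; level 2: 24 − 24 = 0. low-tier stays.
At least one type deviates; the separating profile fails.

No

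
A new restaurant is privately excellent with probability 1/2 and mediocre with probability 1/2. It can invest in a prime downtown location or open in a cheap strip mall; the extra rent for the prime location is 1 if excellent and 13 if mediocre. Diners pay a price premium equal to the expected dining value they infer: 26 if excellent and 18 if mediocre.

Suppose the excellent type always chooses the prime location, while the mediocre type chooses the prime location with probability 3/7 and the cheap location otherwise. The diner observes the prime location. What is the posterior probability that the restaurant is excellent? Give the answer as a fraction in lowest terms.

P(the prime location) = (1/2)·1 + (1/2)·(3/7) = 5/7.
By Bayes' rule, P(excellent | the prime location) = (1/2) / (5/7) = 7/10.

7/10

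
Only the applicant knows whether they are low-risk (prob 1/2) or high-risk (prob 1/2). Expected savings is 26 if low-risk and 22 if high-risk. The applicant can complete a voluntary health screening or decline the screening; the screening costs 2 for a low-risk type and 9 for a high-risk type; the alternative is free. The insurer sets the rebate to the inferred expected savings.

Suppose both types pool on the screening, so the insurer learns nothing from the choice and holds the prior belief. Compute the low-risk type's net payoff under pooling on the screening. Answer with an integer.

22

Pooled rebate = 1/2·26 + 1/2·22 = 24.
low-risk pays cost 2 for the screening, so net payoff = 24 − 2 = 22.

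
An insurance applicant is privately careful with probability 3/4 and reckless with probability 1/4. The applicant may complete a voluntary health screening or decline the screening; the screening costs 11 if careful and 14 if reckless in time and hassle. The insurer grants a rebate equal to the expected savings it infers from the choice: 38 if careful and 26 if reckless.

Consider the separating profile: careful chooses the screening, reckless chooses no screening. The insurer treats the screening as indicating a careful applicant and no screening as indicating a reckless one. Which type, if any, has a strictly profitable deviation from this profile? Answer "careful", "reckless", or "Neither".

Neither

The screening pays 38; no screening pays 26.
careful: assigned the screening, nets 38 − 11 = 27; deviating to no screening nets 26.
reckless: assigned no screening, nets 26; deviating to the screening nets 38 − 14 = 24.
Both types strictly prefer their assigned action; no profitable deviation.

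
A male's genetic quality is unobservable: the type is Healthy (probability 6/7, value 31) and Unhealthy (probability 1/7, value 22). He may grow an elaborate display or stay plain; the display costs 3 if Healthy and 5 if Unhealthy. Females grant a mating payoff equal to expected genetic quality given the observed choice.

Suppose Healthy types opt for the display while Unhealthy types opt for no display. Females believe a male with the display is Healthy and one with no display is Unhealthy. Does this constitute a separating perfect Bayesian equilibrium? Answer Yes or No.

No

Under these beliefs, the display earns mating payoff 31 and no display earns mating payoff 22.
Healthy: the display nets 31 − 3 = 28; no display nets 22. Healthy prefers the display.
Unhealthy: the display nets 31 − 5 = 26; no display nets 22. Unhealthy would deviate to the display.
Unhealthy has a profitable deviation, so the profile is not an equilibrium.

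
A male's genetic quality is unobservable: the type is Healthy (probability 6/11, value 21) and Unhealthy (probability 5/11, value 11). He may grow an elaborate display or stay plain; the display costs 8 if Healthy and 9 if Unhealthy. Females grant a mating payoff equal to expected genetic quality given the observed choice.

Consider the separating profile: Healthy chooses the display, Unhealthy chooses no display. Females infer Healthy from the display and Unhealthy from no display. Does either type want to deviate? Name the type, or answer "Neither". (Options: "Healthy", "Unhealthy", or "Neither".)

Unhealthy

The display pays 21; no display pays 11.
Healthy: assigned the display, nets 21 − 8 = 13; deviating to no display nets 11.
Unhealthy: assigned no display, nets 11; deviating to the display nets 21 − 9 = 12.
The Unhealthy type gains 1 by deviating.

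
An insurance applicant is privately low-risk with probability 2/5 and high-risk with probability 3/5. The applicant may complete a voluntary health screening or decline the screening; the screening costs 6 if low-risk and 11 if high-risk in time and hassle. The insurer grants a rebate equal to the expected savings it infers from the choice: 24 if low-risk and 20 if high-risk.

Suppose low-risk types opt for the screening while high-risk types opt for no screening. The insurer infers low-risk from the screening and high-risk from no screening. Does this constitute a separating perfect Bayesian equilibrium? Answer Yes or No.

No

Under these beliefs, the screening earns rebate 24 and no screening earns rebate 20.
low-risk: the screening nets 24 − 6 = 18; no screening nets 20. low-risk would deviate to no screening.
high-risk: the screening nets 24 − 11 = 13; no screening nets 20. high-risk prefers no screening.
low-risk has a profitable deviation, so the profile is not an equilibrium.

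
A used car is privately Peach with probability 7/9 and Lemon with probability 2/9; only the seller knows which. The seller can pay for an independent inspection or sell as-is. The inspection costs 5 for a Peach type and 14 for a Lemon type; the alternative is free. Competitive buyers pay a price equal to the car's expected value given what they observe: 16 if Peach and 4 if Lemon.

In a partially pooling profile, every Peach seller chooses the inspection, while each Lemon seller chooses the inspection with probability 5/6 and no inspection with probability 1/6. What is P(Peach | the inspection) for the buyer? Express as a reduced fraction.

21/26

P(the inspection) = (7/9)·1 + (2/9)·(5/6) = 26/27.
By Bayes' rule, P(Peach | the inspection) = (7/9) / (26/27) = 21/26.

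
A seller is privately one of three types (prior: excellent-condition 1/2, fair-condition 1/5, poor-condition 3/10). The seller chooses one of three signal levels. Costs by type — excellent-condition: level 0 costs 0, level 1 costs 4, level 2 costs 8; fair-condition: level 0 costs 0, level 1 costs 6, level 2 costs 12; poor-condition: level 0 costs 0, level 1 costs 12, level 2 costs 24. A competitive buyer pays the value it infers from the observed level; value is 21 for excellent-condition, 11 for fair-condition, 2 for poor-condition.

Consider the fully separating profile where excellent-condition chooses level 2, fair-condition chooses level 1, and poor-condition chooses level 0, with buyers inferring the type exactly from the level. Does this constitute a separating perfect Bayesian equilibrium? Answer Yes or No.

No

Separating prices: level 2 → 21, level 1 → 11, level 0 → 2.
excellent-condition (assigned level 2): level 0: 2 − 0 = 2; level 1: 11 − 4 = 7; level 2: 21 − 8 = 13. excellent-condition stays.
fair-condition (assigned level 1): level 0: 2 − 0 = 2; level 1: 11 − 6 = 5; level 2: 21 − 12 = 9. fair-condition prefers level 2.
poor-condition (assigned level 0): level 0: 2 − 0 = 2; level 1: 11 − 12 = -1; level 2: 21 − 24 = -3. poor-condition stays.
At least one type deviates; the separating profile fails.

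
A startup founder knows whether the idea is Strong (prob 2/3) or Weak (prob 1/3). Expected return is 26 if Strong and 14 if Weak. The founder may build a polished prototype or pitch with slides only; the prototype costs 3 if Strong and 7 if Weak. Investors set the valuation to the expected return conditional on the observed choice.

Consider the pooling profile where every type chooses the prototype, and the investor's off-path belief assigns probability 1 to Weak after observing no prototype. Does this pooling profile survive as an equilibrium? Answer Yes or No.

Yes

On path, the investor holds the prior and pays 2/3·26 + 1/3·14 = 22. Off path (no prototype), believing Weak, it pays 14.
Strong: the prototype nets 22 − 3 = 19; no prototype nets 14. Strong stays.
Weak: the prototype nets 22 − 7 = 15; no prototype nets 14. Weak stays.
No type deviates, so pooling is sustained.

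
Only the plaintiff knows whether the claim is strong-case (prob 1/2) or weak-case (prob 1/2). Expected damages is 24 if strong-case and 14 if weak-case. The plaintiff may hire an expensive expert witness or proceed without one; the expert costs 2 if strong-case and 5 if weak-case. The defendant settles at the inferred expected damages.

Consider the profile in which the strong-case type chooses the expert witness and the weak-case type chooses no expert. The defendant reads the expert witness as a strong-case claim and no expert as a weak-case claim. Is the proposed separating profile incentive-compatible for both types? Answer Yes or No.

Under these beliefs, the expert witness earns settlement 24 and no expert earns settlement 14.
strong-case: the expert witness nets 24 − 2 = 22; no expert nets 14. strong-case prefers the expert witness.
weak-case: the expert witness nets 24 − 5 = 19; no expert nets 14. weak-case would deviate to the expert witness.
weak-case has a profitable deviation, so the profile is not an equilibrium.

No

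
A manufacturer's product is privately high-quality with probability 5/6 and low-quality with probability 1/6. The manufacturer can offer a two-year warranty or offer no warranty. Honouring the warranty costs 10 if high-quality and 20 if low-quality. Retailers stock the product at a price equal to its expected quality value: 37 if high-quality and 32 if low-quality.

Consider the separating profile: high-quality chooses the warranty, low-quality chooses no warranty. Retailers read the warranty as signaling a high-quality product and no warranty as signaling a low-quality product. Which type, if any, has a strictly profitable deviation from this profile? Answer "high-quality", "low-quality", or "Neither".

high-quality

The warranty pays 37; no warranty pays 32.
high-quality: assigned the warranty, nets 37 − 10 = 27; deviating to no warranty nets 32.
low-quality: assigned no warranty, nets 32; deviating to the warranty nets 37 − 20 = 17.
The high-quality type gains 5 by deviating.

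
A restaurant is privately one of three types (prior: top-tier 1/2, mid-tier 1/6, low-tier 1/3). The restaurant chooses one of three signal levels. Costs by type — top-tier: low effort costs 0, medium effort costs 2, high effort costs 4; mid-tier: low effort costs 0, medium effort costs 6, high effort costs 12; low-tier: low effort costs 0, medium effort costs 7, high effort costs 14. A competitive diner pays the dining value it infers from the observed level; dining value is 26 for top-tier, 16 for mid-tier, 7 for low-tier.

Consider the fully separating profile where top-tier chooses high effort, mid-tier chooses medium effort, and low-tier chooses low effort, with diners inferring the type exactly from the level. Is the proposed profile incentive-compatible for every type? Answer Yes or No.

Separating price premiums: high effort → 26, medium effort → 16, low effort → 7.
top-tier (assigned high effort): low effort: 7 − 0 = 7; medium effort: 16 − 2 = 14; high effort: 26 − 4 = 22. top-tier stays.
mid-tier (assigned medium effort): low effort: 7 − 0 = 7; medium effort: 16 − 6 = 10; high effort: 26 − 12 = 14. mid-tier prefers high effort.
low-tier (assigned low effort): low effort: 7 − 0 = 7; medium effort: 16 − 7 = 9; high effort: 26 − 14 = 12. low-tier prefers high effort.
At least one type deviates; the separating profile fails.

No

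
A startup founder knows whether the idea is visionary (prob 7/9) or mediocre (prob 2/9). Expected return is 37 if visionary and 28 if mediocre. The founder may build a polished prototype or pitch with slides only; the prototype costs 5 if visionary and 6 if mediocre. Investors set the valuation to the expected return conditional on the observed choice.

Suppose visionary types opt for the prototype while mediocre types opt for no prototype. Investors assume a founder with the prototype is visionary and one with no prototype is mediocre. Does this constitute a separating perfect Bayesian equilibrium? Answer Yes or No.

Under these beliefs, the prototype earns valuation 37 and no prototype earns valuation 28.
visionary: the prototype nets 37 − 5 = 32; no prototype nets 28. visionary prefers the prototype.
mediocre: the prototype nets 37 − 6 = 31; no prototype nets 28. mediocre would deviate to the prototype.
mediocre has a profitable deviation, so the profile is not an equilibrium.

No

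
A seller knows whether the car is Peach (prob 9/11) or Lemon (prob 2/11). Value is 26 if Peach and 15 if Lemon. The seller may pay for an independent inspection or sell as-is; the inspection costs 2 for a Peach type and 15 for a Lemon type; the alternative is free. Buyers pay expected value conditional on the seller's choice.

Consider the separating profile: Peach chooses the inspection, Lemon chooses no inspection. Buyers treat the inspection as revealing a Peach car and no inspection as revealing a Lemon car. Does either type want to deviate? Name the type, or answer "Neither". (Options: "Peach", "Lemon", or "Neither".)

The inspection pays 26; no inspection pays 15.
Peach: assigned the inspection, nets 26 − 2 = 24; deviating to no inspection nets 15.
Lemon: assigned no inspection, nets 15; deviating to the inspection nets 26 − 15 = 11.
Both types strictly prefer their assigned action; no profitable deviation.

Neither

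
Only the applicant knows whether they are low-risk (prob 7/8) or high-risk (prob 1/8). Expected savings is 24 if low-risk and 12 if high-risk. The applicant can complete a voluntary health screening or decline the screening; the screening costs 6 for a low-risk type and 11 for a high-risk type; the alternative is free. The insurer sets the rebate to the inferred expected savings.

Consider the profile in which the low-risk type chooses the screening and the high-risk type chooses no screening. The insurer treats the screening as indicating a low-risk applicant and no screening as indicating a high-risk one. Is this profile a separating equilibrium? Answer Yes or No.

Under these beliefs, the screening earns rebate 24 and no screening earns rebate 12.
low-risk: the screening nets 24 − 6 = 18; no screening nets 12. low-risk prefers the screening.
high-risk: the screening nets 24 − 11 = 13; no screening nets 12. high-risk would deviate to the screening.
high-risk has a profitable deviation, so the profile is not an equilibrium.

No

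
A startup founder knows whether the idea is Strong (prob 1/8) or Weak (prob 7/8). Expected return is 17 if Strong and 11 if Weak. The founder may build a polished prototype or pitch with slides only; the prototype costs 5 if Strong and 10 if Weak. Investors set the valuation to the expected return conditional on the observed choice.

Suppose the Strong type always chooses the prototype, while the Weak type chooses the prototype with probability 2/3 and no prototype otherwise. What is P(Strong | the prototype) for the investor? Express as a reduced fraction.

P(the prototype) = (1/8)·1 + (7/8)·(2/3) = 17/24.
By Bayes' rule, P(Strong | the prototype) = (1/8) / (17/24) = 3/17.

3/17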